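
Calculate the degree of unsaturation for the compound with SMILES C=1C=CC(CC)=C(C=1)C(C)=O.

5

Molecular formula from the SMILES: C10H12O.
DoU = (2C + 2 + N − H − X)/2 = (2·10 + 2 + 0 − 12 − 0)/2 = 10/2 = 5.
(Structurally: 1 ring(s) + 4 π bond(s) = 5.)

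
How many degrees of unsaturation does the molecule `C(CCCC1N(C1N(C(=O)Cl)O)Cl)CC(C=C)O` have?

3

Molecular formula from the SMILES: C11H18Cl2N2O3.
DoU = (2C + 2 + N − H − X)/2 = (2·11 + 2 + 2 − 18 − 2)/2 = 6/2 = 3.
(Structurally: 1 ring(s) + 2 π bond(s) = 3.)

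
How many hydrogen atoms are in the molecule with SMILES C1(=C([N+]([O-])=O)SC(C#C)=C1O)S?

Hydrogens are implicit in SMILES; fill each atom to its normal valence:
  4 × C (aromatic): no H
  1 × C: 1 H
  1 × C: no H
  1 × N (charge +1): no H
  1 × O: 1 H
  1 × O: no H
  1 × O (charge -1): no H
  1 × S: 1 H
  1 × S (aromatic): no H
  Total hydrogens = 3.

3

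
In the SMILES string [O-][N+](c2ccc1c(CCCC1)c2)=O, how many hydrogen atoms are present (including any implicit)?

Hydrogens are implicit in SMILES; fill each atom to its normal valence:
  4 × C: 2 H each → 8
  3 × C (aromatic): 1 H each → 3
  3 × C (aromatic): no H
  1 × N (charge +1): no H
  1 × O: no H
  1 × O (charge -1): no H
  Total hydrogens = 11.

11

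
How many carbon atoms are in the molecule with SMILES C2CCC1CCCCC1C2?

10

The symbol for carbon appears 10 times in the SMILES.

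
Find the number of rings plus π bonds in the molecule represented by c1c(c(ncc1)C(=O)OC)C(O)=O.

6

Molecular formula from the SMILES: C8H7NO4.
DoU = (2C + 2 + N − H − X)/2 = (2·8 + 2 + 1 − 7 − 0)/2 = 12/2 = 6.
(Structurally: 1 ring(s) + 5 π bond(s) = 6.)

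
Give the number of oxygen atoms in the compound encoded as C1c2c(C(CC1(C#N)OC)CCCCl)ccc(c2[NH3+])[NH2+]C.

1

The symbol for oxygen appears 1 time in the SMILES.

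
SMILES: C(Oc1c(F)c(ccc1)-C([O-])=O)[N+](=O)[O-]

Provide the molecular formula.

C8H5FNO5-

Heavy atoms from the SMILES: 8 C, 1 F, 1 N, 5 O.
Implicit hydrogens by atom environment:
  3 × C (aromatic): 1 H each → 3
  3 × C (aromatic): no H
  3 × O: no H
  2 × O (charge -1): no H
  1 × C: 2 H
  1 × C: no H
  1 × F: no H
  1 × N (charge +1): no H
  Total hydrogens = 5.
Net charge -1.
Molecular formula: C8H5FNO5-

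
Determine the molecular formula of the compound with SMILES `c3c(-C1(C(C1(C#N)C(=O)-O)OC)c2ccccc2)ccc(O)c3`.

C18H15NO4

Heavy atoms from the SMILES: 18 C, 1 N, 4 O.
Implicit hydrogens by atom environment:
  9 × C (aromatic): 1 H each → 9
  4 × C: no H
  3 × C (aromatic): no H
  2 × O: 1 H each → 2
  2 × O: no H
  1 × C: 3 H
  1 × C: 1 H
  1 × N: no H
  Total hydrogens = 15.
Molecular formula: C18H15NO4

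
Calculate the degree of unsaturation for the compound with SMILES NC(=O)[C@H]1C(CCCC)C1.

Molecular formula from the SMILES: C8H15NO.
DoU = (2C + 2 + N − H − X)/2 = (2·8 + 2 + 1 − 15 − 0)/2 = 4/2 = 2.
(Structurally: 1 ring(s) + 1 π bond(s) = 2.)

2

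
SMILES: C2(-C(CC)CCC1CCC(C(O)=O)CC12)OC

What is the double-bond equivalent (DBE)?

Molecular formula from the SMILES: C14H24O3.
DoU = (2C + 2 + N − H − X)/2 = (2·14 + 2 + 0 − 24 − 0)/2 = 6/2 = 3.
(Structurally: 2 ring(s) + 1 π bond(s) = 3.)

3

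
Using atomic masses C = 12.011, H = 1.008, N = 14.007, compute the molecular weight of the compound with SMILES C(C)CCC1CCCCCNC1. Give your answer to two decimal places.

Molecular formula: C11H23N.
M = 11×12.011 + 23×1.008 + 1×14.007 = 169.31 g/mol.

169.31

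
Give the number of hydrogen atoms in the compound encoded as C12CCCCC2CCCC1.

18

Hydrogens are implicit in SMILES; fill each atom to its normal valence:
  8 × C: 2 H each → 16
  2 × C: 1 H each → 2
  Total hydrogens = 18.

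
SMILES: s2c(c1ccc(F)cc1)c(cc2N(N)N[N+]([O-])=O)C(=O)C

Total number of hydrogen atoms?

Hydrogens are implicit in SMILES; fill each atom to its normal valence:
  5 × C (aromatic): 1 H each → 5
  5 × C (aromatic): no H
  2 × O: no H
  1 × C: 3 H
  1 × C: no H
  1 × F: no H
  1 × N: 2 H
  1 × N: 1 H
  1 × N: no H
  1 × N (charge +1): no H
  1 × O (charge -1): no H
  1 × S (aromatic): no H
  Total hydrogens = 11.

11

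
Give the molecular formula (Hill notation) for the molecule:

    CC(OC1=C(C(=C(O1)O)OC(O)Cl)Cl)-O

Heavy atoms from the SMILES: 7 C, 2 Cl, 6 O.
Implicit hydrogens by atom environment:
  4 × C (aromatic): no H
  3 × O: 1 H each → 3
  2 × C: 1 H each → 2
  2 × Cl: no H
  2 × O: no H
  1 × C: 3 H
  1 × O (aromatic): no H
  Total hydrogens = 8.
Molecular formula: C7H8Cl2O6

C7H8Cl2O6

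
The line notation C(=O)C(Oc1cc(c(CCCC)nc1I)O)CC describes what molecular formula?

Heavy atoms from the SMILES: 13 C, 1 I, 1 N, 3 O.
Implicit hydrogens by atom environment:
  4 × C: 2 H each → 8
  4 × C (aromatic): no H
  2 × C: 3 H each → 6
  2 × C: 1 H each → 2
  2 × O: no H
  1 × C (aromatic): 1 H
  1 × I: no H
  1 × N (aromatic): no H
  1 × O: 1 H
  Total hydrogens = 18.
Molecular formula: C13H18INO3

C13H18INO3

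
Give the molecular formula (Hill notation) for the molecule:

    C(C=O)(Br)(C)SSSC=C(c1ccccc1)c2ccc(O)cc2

Heavy atoms from the SMILES: 1 Br, 17 C, 2 O, 3 S.
Implicit hydrogens by atom environment:
  9 × C (aromatic): 1 H each → 9
  3 × C (aromatic): no H
  3 × S: no H
  2 × C: 1 H each → 2
  2 × C: no H
  1 × Br: no H
  1 × C: 3 H
  1 × O: 1 H
  1 × O: no H
  Total hydrogens = 15.
Molecular formula: C17H15BrO2S3

C17H15BrO2S3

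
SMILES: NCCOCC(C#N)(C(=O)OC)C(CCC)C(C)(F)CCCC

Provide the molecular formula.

C17H31FN2O3

Heavy atoms from the SMILES: 17 C, 1 F, 2 N, 3 O.
Implicit hydrogens by atom environment:
  8 × C: 2 H each → 16
  4 × C: 3 H each → 12
  4 × C: no H
  3 × O: no H
  1 × C: 1 H
  1 × F: no H
  1 × N: 2 H
  1 × N: no H
  Total hydrogens = 31.
Molecular formula: C17H31FN2O3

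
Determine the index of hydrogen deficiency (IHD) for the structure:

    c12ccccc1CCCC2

Molecular formula from the SMILES: C10H12.
DoU = (2C + 2 + N − H − X)/2 = (2·10 + 2 + 0 − 12 − 0)/2 = 10/2 = 5.
(Structurally: 2 ring(s) + 3 π bond(s) = 5.)

5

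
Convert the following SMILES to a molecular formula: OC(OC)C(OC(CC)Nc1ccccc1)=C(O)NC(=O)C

Heavy atoms from the SMILES: 15 C, 2 N, 5 O.
Implicit hydrogens by atom environment:
  5 × C (aromatic): 1 H each → 5
  3 × C: 3 H each → 9
  3 × C: no H
  3 × O: no H
  2 × C: 1 H each → 2
  2 × N: 1 H each → 2
  2 × O: 1 H each → 2
  1 × C: 2 H
  1 × C (aromatic): no H
  Total hydrogens = 22.
Molecular formula: C15H22N2O5

C15H22N2O5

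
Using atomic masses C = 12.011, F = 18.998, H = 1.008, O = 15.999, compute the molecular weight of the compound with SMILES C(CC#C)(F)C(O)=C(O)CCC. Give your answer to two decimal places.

172.20

Molecular formula: C9H13FO2.
M = 9×12.011 + 1×18.998 + 13×1.008 + 2×15.999 = 172.20 g/mol.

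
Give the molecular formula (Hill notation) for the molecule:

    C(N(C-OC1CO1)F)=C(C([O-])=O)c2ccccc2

Heavy atoms from the SMILES: 12 C, 1 F, 1 N, 4 O.
Implicit hydrogens by atom environment:
  5 × C (aromatic): 1 H each → 5
  3 × O: no H
  2 × C: 2 H each → 4
  2 × C: 1 H each → 2
  2 × C: no H
  1 × C (aromatic): no H
  1 × F: no H
  1 × N: no H
  1 × O (charge -1): no H
  Total hydrogens = 11.
Net charge -1.
Molecular formula: C12H11FNO4-

C12H11FNO4-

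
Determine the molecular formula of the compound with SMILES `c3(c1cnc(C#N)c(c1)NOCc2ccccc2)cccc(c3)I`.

C19H14IN3O

Heavy atoms from the SMILES: 19 C, 1 I, 3 N, 1 O.
Implicit hydrogens by atom environment:
  11 × C (aromatic): 1 H each → 11
  6 × C (aromatic): no H
  1 × C: 2 H
  1 × C: no H
  1 × I: no H
  1 × N: 1 H
  1 × N (aromatic): no H
  1 × N: no H
  1 × O: no H
  Total hydrogens = 14.
Molecular formula: C19H14IN3O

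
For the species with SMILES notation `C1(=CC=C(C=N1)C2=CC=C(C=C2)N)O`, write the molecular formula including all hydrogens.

Heavy atoms from the SMILES: 11 C, 2 N, 1 O.
Implicit hydrogens by atom environment:
  7 × C (aromatic): 1 H each → 7
  4 × C (aromatic): no H
  1 × N: 2 H
  1 × N (aromatic): no H
  1 × O: 1 H
  Total hydrogens = 10.
Molecular formula: C11H10N2O

C11H10N2O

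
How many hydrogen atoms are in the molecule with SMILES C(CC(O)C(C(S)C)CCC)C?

Hydrogens are implicit in SMILES; fill each atom to its normal valence:
  4 × C: 2 H each → 8
  3 × C: 3 H each → 9
  3 × C: 1 H each → 3
  1 × O: 1 H
  1 × S: 1 H
  Total hydrogens = 22.

22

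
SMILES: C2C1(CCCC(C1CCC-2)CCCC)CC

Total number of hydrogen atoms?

30

Hydrogens are implicit in SMILES; fill each atom to its normal valence:
  11 × C: 2 H each → 22
  2 × C: 3 H each → 6
  2 × C: 1 H each → 2
  1 × C: no H
  Total hydrogens = 30.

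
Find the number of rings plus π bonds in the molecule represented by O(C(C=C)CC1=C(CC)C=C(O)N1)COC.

Molecular formula from the SMILES: C12H19NO3.
DoU = (2C + 2 + N − H − X)/2 = (2·12 + 2 + 1 − 19 − 0)/2 = 8/2 = 4.
(Structurally: 1 ring(s) + 3 π bond(s) = 4.)

4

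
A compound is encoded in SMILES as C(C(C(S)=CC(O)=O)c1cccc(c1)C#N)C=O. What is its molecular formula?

Heavy atoms from the SMILES: 13 C, 1 N, 3 O, 1 S.
Implicit hydrogens by atom environment:
  4 × C (aromatic): 1 H each → 4
  3 × C: 1 H each → 3
  3 × C: no H
  2 × C (aromatic): no H
  2 × O: no H
  1 × C: 2 H
  1 × N: no H
  1 × O: 1 H
  1 × S: 1 H
  Total hydrogens = 11.
Molecular formula: C13H11NO3S

C13H11NO3S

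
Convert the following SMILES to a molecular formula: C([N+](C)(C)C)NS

C4H13N2S+

Heavy atoms from the SMILES: 4 C, 2 N, 1 S.
Implicit hydrogens by atom environment:
  3 × C: 3 H each → 9
  1 × C: 2 H
  1 × N: 1 H
  1 × N (charge +1): no H
  1 × S: 1 H
  Total hydrogens = 13.
Net charge +1.
Molecular formula: C4H13N2S+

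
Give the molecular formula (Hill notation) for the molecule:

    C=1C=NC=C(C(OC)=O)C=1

C7H7NO2

Heavy atoms from the SMILES: 7 C, 1 N, 2 O.
Implicit hydrogens by atom environment:
  4 × C (aromatic): 1 H each → 4
  2 × O: no H
  1 × C: 3 H
  1 × C (aromatic): no H
  1 × C: no H
  1 × N (aromatic): no H
  Total hydrogens = 7.
Molecular formula: C7H7NO2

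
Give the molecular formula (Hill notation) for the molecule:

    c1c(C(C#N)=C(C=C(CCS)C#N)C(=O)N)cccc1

C15H13N3OS

Heavy atoms from the SMILES: 15 C, 3 N, 1 O, 1 S.
Implicit hydrogens by atom environment:
  6 × C: no H
  5 × C (aromatic): 1 H each → 5
  2 × C: 2 H each → 4
  2 × N: no H
  1 × C: 1 H
  1 × C (aromatic): no H
  1 × N: 2 H
  1 × O: no H
  1 × S: 1 H
  Total hydrogens = 13.
Molecular formula: C15H13N3OS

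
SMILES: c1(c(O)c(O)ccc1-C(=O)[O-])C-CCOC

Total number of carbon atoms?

The symbol for carbon appears 11 times in the SMILES. Lowercase c denotes aromatic carbon and counts toward C.

11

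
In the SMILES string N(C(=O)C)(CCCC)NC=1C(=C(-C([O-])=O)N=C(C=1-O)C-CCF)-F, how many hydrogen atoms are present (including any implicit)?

Hydrogens are implicit in SMILES; fill each atom to its normal valence:
  6 × C: 2 H each → 12
  5 × C (aromatic): no H
  2 × C: 3 H each → 6
  2 × C: no H
  2 × F: no H
  2 × O: no H
  1 × N: 1 H
  1 × N (aromatic): no H
  1 × N: no H
  1 × O: 1 H
  1 × O (charge -1): no H
  Total hydrogens = 20.

20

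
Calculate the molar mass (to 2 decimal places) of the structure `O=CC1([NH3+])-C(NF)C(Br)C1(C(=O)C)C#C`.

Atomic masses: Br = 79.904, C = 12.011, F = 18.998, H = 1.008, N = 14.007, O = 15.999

278.10

Molecular formula: C9H11BrFN2O2+.
M = 1×79.904 + 9×12.011 + 1×18.998 + 11×1.008 + 2×14.007 + 2×15.999 = 278.10 g/mol.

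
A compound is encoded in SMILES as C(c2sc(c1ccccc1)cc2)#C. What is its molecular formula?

C12H8S

Heavy atoms from the SMILES: 12 C, 1 S.
Implicit hydrogens by atom environment:
  7 × C (aromatic): 1 H each → 7
  3 × C (aromatic): no H
  1 × C: 1 H
  1 × C: no H
  1 × S (aromatic): no H
  Total hydrogens = 8.
Molecular formula: C12H8S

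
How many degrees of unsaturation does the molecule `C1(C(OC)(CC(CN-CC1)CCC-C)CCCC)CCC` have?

1

Molecular formula from the SMILES: C19H39NO.
DoU = (2C + 2 + N − H − X)/2 = (2·19 + 2 + 1 − 39 − 0)/2 = 2/2 = 1.
(Structurally: 1 ring(s) + 0 π bond(s) = 1.)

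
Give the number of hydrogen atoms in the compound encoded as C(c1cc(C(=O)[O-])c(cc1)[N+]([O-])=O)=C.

6

Hydrogens are implicit in SMILES; fill each atom to its normal valence:
  3 × C (aromatic): 1 H each → 3
  3 × C (aromatic): no H
  2 × O: no H
  2 × O (charge -1): no H
  1 × C: 2 H
  1 × C: 1 H
  1 × C: no H
  1 × N (charge +1): no H
  Total hydrogens = 6.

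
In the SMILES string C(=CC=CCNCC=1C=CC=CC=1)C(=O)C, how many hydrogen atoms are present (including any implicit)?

17

Hydrogens are implicit in SMILES; fill each atom to its normal valence:
  5 × C (aromatic): 1 H each → 5
  4 × C: 1 H each → 4
  2 × C: 2 H each → 4
  1 × C: 3 H
  1 × C (aromatic): no H
  1 × C: no H
  1 × N: 1 H
  1 × O: no H
  Total hydrogens = 17.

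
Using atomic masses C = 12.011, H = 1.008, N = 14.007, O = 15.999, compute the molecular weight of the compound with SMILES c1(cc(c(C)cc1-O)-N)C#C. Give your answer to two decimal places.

147.18

Molecular formula: C9H9NO.
M = 9×12.011 + 9×1.008 + 1×14.007 + 1×15.999 = 147.18 g/mol.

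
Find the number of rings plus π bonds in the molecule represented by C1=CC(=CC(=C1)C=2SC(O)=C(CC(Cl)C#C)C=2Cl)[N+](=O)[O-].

Molecular formula from the SMILES: C14H9Cl2NO3S.
DoU = (2C + 2 + N − H − X)/2 = (2·14 + 2 + 1 − 9 − 2)/2 = 20/2 = 10.
(Structurally: 2 ring(s) + 8 π bond(s) = 10.)

10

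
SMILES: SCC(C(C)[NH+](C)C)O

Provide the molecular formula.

C6H16NOS+

Heavy atoms from the SMILES: 6 C, 1 N, 1 O, 1 S.
Implicit hydrogens by atom environment:
  3 × C: 3 H each → 9
  2 × C: 1 H each → 2
  1 × C: 2 H
  1 × N (charge +1): 1 H
  1 × O: 1 H
  1 × S: 1 H
  Total hydrogens = 16.
Net charge +1.
Molecular formula: C6H16NOS+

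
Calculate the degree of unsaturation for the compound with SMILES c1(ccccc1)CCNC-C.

Molecular formula from the SMILES: C10H15N.
DoU = (2C + 2 + N − H − X)/2 = (2·10 + 2 + 1 − 15 − 0)/2 = 8/2 = 4.
(Structurally: 1 ring(s) + 3 π bond(s) = 4.)

4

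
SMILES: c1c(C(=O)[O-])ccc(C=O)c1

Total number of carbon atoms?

The symbol for carbon appears 8 times in the SMILES. Lowercase c denotes aromatic carbon and counts toward C.

8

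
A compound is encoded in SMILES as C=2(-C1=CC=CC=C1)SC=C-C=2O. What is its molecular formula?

C10H8OS

Heavy atoms from the SMILES: 10 C, 1 O, 1 S.
Implicit hydrogens by atom environment:
  7 × C (aromatic): 1 H each → 7
  3 × C (aromatic): no H
  1 × O: 1 H
  1 × S (aromatic): no H
  Total hydrogens = 8.
Molecular formula: C10H8OS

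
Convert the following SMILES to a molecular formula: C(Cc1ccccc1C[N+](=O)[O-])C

Heavy atoms from the SMILES: 10 C, 1 N, 2 O.
Implicit hydrogens by atom environment:
  4 × C (aromatic): 1 H each → 4
  3 × C: 2 H each → 6
  2 × C (aromatic): no H
  1 × C: 3 H
  1 × N (charge +1): no H
  1 × O: no H
  1 × O (charge -1): no H
  Total hydrogens = 13.
Molecular formula: C10H13NO2

C10H13NO2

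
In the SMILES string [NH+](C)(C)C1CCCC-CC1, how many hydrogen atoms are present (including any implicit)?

Hydrogens are implicit in SMILES; fill each atom to its normal valence:
  6 × C: 2 H each → 12
  2 × C: 3 H each → 6
  1 × C: 1 H
  1 × N (charge +1): 1 H
  Total hydrogens = 20.

20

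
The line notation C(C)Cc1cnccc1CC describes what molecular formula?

C10H15N

Heavy atoms from the SMILES: 10 C, 1 N.
Implicit hydrogens by atom environment:
  3 × C: 2 H each → 6
  3 × C (aromatic): 1 H each → 3
  2 × C: 3 H each → 6
  2 × C (aromatic): no H
  1 × N (aromatic): no H
  Total hydrogens = 15.
Molecular formula: C10H15N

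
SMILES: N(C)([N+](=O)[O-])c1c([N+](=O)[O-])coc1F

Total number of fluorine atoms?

1

The symbol for fluorine appears 1 time in the SMILES.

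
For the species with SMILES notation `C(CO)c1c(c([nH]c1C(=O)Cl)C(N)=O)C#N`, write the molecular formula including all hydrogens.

C9H8ClN3O3

Heavy atoms from the SMILES: 9 C, 1 Cl, 3 N, 3 O.
Implicit hydrogens by atom environment:
  4 × C (aromatic): no H
  3 × C: no H
  2 × C: 2 H each → 4
  2 × O: no H
  1 × Cl: no H
  1 × N: 2 H
  1 × N (aromatic): 1 H
  1 × N: no H
  1 × O: 1 H
  Total hydrogens = 8.
Molecular formula: C9H8ClN3O3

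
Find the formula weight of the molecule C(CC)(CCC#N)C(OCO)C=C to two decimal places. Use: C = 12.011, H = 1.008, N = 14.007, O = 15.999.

Molecular formula: C10H17NO2.
M = 10×12.011 + 17×1.008 + 1×14.007 + 2×15.999 = 183.25 g/mol.

183.25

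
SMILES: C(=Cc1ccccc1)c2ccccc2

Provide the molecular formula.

Heavy atoms from the SMILES: 14 C.
Implicit hydrogens by atom environment:
  10 × C (aromatic): 1 H each → 10
  2 × C: 1 H each → 2
  2 × C (aromatic): no H
  Total hydrogens = 12.
Molecular formula: C14H12

C14H12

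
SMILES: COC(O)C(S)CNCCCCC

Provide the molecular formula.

C9H21NO2S

Heavy atoms from the SMILES: 9 C, 1 N, 2 O, 1 S.
Implicit hydrogens by atom environment:
  5 × C: 2 H each → 10
  2 × C: 3 H each → 6
  2 × C: 1 H each → 2
  1 × N: 1 H
  1 × O: 1 H
  1 × O: no H
  1 × S: 1 H
  Total hydrogens = 21.
Molecular formula: C9H21NO2S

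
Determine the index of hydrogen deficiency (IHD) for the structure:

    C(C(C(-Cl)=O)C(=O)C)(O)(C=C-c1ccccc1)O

7

Molecular formula from the SMILES: C13H13ClO4.
DoU = (2C + 2 + N − H − X)/2 = (2·13 + 2 + 0 − 13 − 1)/2 = 14/2 = 7.
(Structurally: 1 ring(s) + 6 π bond(s) = 7.)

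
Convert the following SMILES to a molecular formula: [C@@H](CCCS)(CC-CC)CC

C10H22S

Heavy atoms from the SMILES: 10 C, 1 S.
Implicit hydrogens by atom environment:
  7 × C: 2 H each → 14
  2 × C: 3 H each → 6
  1 × C: 1 H
  1 × S: 1 H
  Total hydrogens = 22.
Molecular formula: C10H22S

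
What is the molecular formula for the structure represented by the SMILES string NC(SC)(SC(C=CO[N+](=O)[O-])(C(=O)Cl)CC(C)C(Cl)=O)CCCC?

C14H22Cl2N2O5S2

Heavy atoms from the SMILES: 14 C, 2 Cl, 2 N, 5 O, 2 S.
Implicit hydrogens by atom environment:
  4 × C: 2 H each → 8
  4 × C: no H
  4 × O: no H
  3 × C: 3 H each → 9
  3 × C: 1 H each → 3
  2 × Cl: no H
  2 × S: no H
  1 × N: 2 H
  1 × N (charge +1): no H
  1 × O (charge -1): no H
  Total hydrogens = 22.
Molecular formula: C14H22Cl2N2O5S2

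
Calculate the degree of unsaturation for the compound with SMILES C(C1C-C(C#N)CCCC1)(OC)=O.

Molecular formula from the SMILES: C10H15NO2.
DoU = (2C + 2 + N − H − X)/2 = (2·10 + 2 + 1 − 15 − 0)/2 = 8/2 = 4.
(Structurally: 1 ring(s) + 3 π bond(s) = 4.)

4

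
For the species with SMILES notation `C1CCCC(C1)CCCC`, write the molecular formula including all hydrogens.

C10H20

Heavy atoms from the SMILES: 10 C.
Implicit hydrogens by atom environment:
  8 × C: 2 H each → 16
  1 × C: 3 H
  1 × C: 1 H
  Total hydrogens = 20.
Molecular formula: C10H20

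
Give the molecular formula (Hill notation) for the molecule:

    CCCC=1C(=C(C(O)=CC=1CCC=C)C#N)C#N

C15H16N2O

Heavy atoms from the SMILES: 15 C, 2 N, 1 O.
Implicit hydrogens by atom environment:
  5 × C: 2 H each → 10
  5 × C (aromatic): no H
  2 × C: no H
  2 × N: no H
  1 × C: 3 H
  1 × C (aromatic): 1 H
  1 × C: 1 H
  1 × O: 1 H
  Total hydrogens = 16.
Molecular formula: C15H16N2O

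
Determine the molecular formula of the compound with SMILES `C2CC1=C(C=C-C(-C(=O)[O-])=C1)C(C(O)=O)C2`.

C12H11O4-

Heavy atoms from the SMILES: 12 C, 4 O.
Implicit hydrogens by atom environment:
  3 × C: 2 H each → 6
  3 × C (aromatic): 1 H each → 3
  3 × C (aromatic): no H
  2 × C: no H
  2 × O: no H
  1 × C: 1 H
  1 × O: 1 H
  1 × O (charge -1): no H
  Total hydrogens = 11.
Net charge -1.
Molecular formula: C12H11O4-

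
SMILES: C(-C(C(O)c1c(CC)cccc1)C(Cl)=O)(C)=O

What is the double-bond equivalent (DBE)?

Molecular formula from the SMILES: C13H15ClO3.
DoU = (2C + 2 + N − H − X)/2 = (2·13 + 2 + 0 − 15 − 1)/2 = 12/2 = 6.
(Structurally: 1 ring(s) + 5 π bond(s) = 6.)

6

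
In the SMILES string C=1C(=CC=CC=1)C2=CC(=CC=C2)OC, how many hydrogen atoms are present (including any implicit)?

12

Hydrogens are implicit in SMILES; fill each atom to its normal valence:
  9 × C (aromatic): 1 H each → 9
  3 × C (aromatic): no H
  1 × C: 3 H
  1 × O: no H
  Total hydrogens = 12.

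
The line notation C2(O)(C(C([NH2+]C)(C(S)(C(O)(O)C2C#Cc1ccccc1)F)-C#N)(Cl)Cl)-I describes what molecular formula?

C16H15Cl2FIN2O3S+

Heavy atoms from the SMILES: 16 C, 2 Cl, 1 F, 1 I, 2 N, 3 O, 1 S.
Implicit hydrogens by atom environment:
  8 × C: no H
  5 × C (aromatic): 1 H each → 5
  3 × O: 1 H each → 3
  2 × Cl: no H
  1 × C: 3 H
  1 × C: 1 H
  1 × C (aromatic): no H
  1 × F: no H
  1 × I: no H
  1 × N (charge +1): 2 H
  1 × N: no H
  1 × S: 1 H
  Total hydrogens = 15.
Net charge +1.
Molecular formula: C16H15Cl2FIN2O3S+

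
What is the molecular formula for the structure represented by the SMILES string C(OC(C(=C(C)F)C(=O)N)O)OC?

Heavy atoms from the SMILES: 7 C, 1 F, 1 N, 4 O.
Implicit hydrogens by atom environment:
  3 × C: no H
  3 × O: no H
  2 × C: 3 H each → 6
  1 × C: 2 H
  1 × C: 1 H
  1 × F: no H
  1 × N: 2 H
  1 × O: 1 H
  Total hydrogens = 12.
Molecular formula: C7H12FNO4

C7H12FNO4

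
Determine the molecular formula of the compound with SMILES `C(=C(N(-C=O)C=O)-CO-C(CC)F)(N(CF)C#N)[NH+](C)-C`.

C12H19F2N4O3+

Heavy atoms from the SMILES: 12 C, 2 F, 4 N, 3 O.
Implicit hydrogens by atom environment:
  3 × C: 3 H each → 9
  3 × C: 2 H each → 6
  3 × C: 1 H each → 3
  3 × C: no H
  3 × N: no H
  3 × O: no H
  2 × F: no H
  1 × N (charge +1): 1 H
  Total hydrogens = 19.
Net charge +1.
Molecular formula: C12H19F2N4O3+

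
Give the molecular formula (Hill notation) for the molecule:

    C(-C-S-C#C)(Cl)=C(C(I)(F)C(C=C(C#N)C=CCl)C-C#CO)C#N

C16H10Cl2FIN2OS

Heavy atoms from the SMILES: 16 C, 2 Cl, 1 F, 1 I, 2 N, 1 O, 1 S.
Implicit hydrogens by atom environment:
  9 × C: no H
  5 × C: 1 H each → 5
  2 × C: 2 H each → 4
  2 × Cl: no H
  2 × N: no H
  1 × F: no H
  1 × I: no H
  1 × O: 1 H
  1 × S: no H
  Total hydrogens = 10.
Molecular formula: C16H10Cl2FIN2OS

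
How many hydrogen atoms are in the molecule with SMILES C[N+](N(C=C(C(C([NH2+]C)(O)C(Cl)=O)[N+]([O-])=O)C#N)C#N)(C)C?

17

Hydrogens are implicit in SMILES; fill each atom to its normal valence:
  5 × C: no H
  4 × C: 3 H each → 12
  3 × N: no H
  2 × C: 1 H each → 2
  2 × N (charge +1): no H
  2 × O: no H
  1 × Cl: no H
  1 × N (charge +1): 2 H
  1 × O: 1 H
  1 × O (charge -1): no H
  Total hydrogens = 17.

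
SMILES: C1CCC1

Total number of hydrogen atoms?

Hydrogens are implicit in SMILES; fill each atom to its normal valence:
  4 × C: 2 H each → 8
  Total hydrogens = 8.

8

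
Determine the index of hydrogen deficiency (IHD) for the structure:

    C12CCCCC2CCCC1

Molecular formula from the SMILES: C10H18.
DoU = (2C + 2 + N − H − X)/2 = (2·10 + 2 + 0 − 18 − 0)/2 = 4/2 = 2.
(Structurally: 2 ring(s) + 0 π bond(s) = 2.)

2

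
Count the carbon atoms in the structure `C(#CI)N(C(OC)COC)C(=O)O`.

The symbol for carbon appears 7 times in the SMILES.

7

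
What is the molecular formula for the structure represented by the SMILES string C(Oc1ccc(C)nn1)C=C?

Heavy atoms from the SMILES: 8 C, 2 N, 1 O.
Implicit hydrogens by atom environment:
  2 × C: 2 H each → 4
  2 × C (aromatic): 1 H each → 2
  2 × C (aromatic): no H
  2 × N (aromatic): no H
  1 × C: 3 H
  1 × C: 1 H
  1 × O: no H
  Total hydrogens = 10.
Molecular formula: C8H10N2O

C8H10N2O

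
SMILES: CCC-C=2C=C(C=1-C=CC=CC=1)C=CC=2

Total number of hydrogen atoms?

Hydrogens are implicit in SMILES; fill each atom to its normal valence:
  9 × C (aromatic): 1 H each → 9
  3 × C (aromatic): no H
  2 × C: 2 H each → 4
  1 × C: 3 H
  Total hydrogens = 16.

16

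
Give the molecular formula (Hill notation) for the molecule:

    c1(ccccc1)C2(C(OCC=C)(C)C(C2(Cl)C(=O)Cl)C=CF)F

Heavy atoms from the SMILES: 17 C, 2 Cl, 2 F, 2 O.
Implicit hydrogens by atom environment:
  5 × C (aromatic): 1 H each → 5
  4 × C: 1 H each → 4
  4 × C: no H
  2 × C: 2 H each → 4
  2 × Cl: no H
  2 × F: no H
  2 × O: no H
  1 × C: 3 H
  1 × C (aromatic): no H
  Total hydrogens = 16.
Molecular formula: C17H16Cl2F2O2

C17H16Cl2F2O2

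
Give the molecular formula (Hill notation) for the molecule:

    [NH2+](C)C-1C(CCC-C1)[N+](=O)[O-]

Heavy atoms from the SMILES: 7 C, 2 N, 2 O.
Implicit hydrogens by atom environment:
  4 × C: 2 H each → 8
  2 × C: 1 H each → 2
  1 × C: 3 H
  1 × N (charge +1): 2 H
  1 × N (charge +1): no H
  1 × O: no H
  1 × O (charge -1): no H
  Total hydrogens = 15.
Net charge +1.
Molecular formula: C7H15N2O2+

C7H15N2O2+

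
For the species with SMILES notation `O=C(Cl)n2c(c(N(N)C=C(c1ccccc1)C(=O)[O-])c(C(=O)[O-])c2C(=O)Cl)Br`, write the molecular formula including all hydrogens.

Heavy atoms from the SMILES: 1 Br, 16 C, 2 Cl, 3 N, 6 O.
Implicit hydrogens by atom environment:
  5 × C (aromatic): 1 H each → 5
  5 × C (aromatic): no H
  5 × C: no H
  4 × O: no H
  2 × Cl: no H
  2 × O (charge -1): no H
  1 × Br: no H
  1 × C: 1 H
  1 × N: 2 H
  1 × N (aromatic): no H
  1 × N: no H
  Total hydrogens = 8.
Net charge -2.
Molecular formula: [C16H8BrCl2N3O6]2-

[C16H8BrCl2N3O6]2-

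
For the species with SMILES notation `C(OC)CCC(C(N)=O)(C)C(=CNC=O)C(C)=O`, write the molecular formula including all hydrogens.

Heavy atoms from the SMILES: 12 C, 2 N, 4 O.
Implicit hydrogens by atom environment:
  4 × C: no H
  4 × O: no H
  3 × C: 3 H each → 9
  3 × C: 2 H each → 6
  2 × C: 1 H each → 2
  1 × N: 2 H
  1 × N: 1 H
  Total hydrogens = 20.
Molecular formula: C12H20N2O4

C12H20N2O4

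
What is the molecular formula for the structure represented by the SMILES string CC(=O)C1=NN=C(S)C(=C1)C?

Heavy atoms from the SMILES: 7 C, 2 N, 1 O, 1 S.
Implicit hydrogens by atom environment:
  3 × C (aromatic): no H
  2 × C: 3 H each → 6
  2 × N (aromatic): no H
  1 × C (aromatic): 1 H
  1 × C: no H
  1 × O: no H
  1 × S: 1 H
  Total hydrogens = 8.
Molecular formula: C7H8N2OS

C7H8N2OS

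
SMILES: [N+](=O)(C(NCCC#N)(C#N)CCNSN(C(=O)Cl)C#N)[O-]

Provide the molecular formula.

C9H10ClN7O3S

Heavy atoms from the SMILES: 9 C, 1 Cl, 7 N, 3 O, 1 S.
Implicit hydrogens by atom environment:
  5 × C: no H
  4 × C: 2 H each → 8
  4 × N: no H
  2 × N: 1 H each → 2
  2 × O: no H
  1 × Cl: no H
  1 × N (charge +1): no H
  1 × O (charge -1): no H
  1 × S: no H
  Total hydrogens = 10.
Molecular formula: C9H10ClN7O3S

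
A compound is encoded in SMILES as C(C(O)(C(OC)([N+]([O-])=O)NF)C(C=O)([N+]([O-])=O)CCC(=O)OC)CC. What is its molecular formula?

Heavy atoms from the SMILES: 12 C, 1 F, 3 N, 9 O.
Implicit hydrogens by atom environment:
  6 × O: no H
  4 × C: 2 H each → 8
  4 × C: no H
  3 × C: 3 H each → 9
  2 × N (charge +1): no H
  2 × O (charge -1): no H
  1 × C: 1 H
  1 × F: no H
  1 × N: 1 H
  1 × O: 1 H
  Total hydrogens = 20.
Molecular formula: C12H20FN3O9

C12H20FN3O9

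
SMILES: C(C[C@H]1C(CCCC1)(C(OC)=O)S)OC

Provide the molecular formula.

C11H20O3S

Heavy atoms from the SMILES: 11 C, 3 O, 1 S.
Implicit hydrogens by atom environment:
  6 × C: 2 H each → 12
  3 × O: no H
  2 × C: 3 H each → 6
  2 × C: no H
  1 × C: 1 H
  1 × S: 1 H
  Total hydrogens = 20.
Molecular formula: C11H20O3S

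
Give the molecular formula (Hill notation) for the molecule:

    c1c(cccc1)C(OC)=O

Heavy atoms from the SMILES: 8 C, 2 O.
Implicit hydrogens by atom environment:
  5 × C (aromatic): 1 H each → 5
  2 × O: no H
  1 × C: 3 H
  1 × C (aromatic): no H
  1 × C: no H
  Total hydrogens = 8.
Molecular formula: C8H8O2

C8H8O2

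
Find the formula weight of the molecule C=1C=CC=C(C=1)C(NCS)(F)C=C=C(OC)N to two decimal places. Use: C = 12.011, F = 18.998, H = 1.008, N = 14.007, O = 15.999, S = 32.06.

254.32

Molecular formula: C12H15FN2OS.
M = 12×12.011 + 1×18.998 + 15×1.008 + 2×14.007 + 1×15.999 + 1×32.06 = 254.32 g/mol.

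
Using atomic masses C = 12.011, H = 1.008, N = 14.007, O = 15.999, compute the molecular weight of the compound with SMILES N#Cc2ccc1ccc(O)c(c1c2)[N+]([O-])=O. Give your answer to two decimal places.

Molecular formula: C11H6N2O3.
M = 11×12.011 + 6×1.008 + 2×14.007 + 3×15.999 = 214.18 g/mol.

214.18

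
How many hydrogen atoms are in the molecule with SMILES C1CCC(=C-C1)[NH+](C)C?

Hydrogens are implicit in SMILES; fill each atom to its normal valence:
  4 × C: 2 H each → 8
  2 × C: 3 H each → 6
  1 × C: 1 H
  1 × C: no H
  1 × N (charge +1): 1 H
  Total hydrogens = 16.

16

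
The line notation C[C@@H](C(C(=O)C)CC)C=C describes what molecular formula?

Heavy atoms from the SMILES: 9 C, 1 O.
Implicit hydrogens by atom environment:
  3 × C: 3 H each → 9
  3 × C: 1 H each → 3
  2 × C: 2 H each → 4
  1 × C: no H
  1 × O: no H
  Total hydrogens = 16.
Molecular formula: C9H16O

C9H16O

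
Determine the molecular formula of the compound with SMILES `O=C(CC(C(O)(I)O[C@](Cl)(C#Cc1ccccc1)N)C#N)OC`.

Heavy atoms from the SMILES: 15 C, 1 Cl, 1 I, 2 N, 4 O.
Implicit hydrogens by atom environment:
  6 × C: no H
  5 × C (aromatic): 1 H each → 5
  3 × O: no H
  1 × C: 3 H
  1 × C: 2 H
  1 × C: 1 H
  1 × C (aromatic): no H
  1 × Cl: no H
  1 × I: no H
  1 × N: 2 H
  1 × N: no H
  1 × O: 1 H
  Total hydrogens = 14.
Molecular formula: C15H14ClIN2O4

C15H14ClIN2O4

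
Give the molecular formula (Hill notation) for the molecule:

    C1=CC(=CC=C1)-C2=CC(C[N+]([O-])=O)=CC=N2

C12H10N2O2

Heavy atoms from the SMILES: 12 C, 2 N, 2 O.
Implicit hydrogens by atom environment:
  8 × C (aromatic): 1 H each → 8
  3 × C (aromatic): no H
  1 × C: 2 H
  1 × N (aromatic): no H
  1 × N (charge +1): no H
  1 × O: no H
  1 × O (charge -1): no H
  Total hydrogens = 10.
Molecular formula: C12H10N2O2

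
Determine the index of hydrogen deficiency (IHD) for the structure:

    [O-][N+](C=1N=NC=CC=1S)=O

5

Molecular formula from the SMILES: C4H3N3O2S.
DoU = (2C + 2 + N − H − X)/2 = (2·4 + 2 + 3 − 3 − 0)/2 = 10/2 = 5.
(Structurally: 1 ring(s) + 4 π bond(s) = 5.)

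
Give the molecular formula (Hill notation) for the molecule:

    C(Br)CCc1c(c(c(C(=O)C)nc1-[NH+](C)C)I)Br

Heavy atoms from the SMILES: 2 Br, 12 C, 1 I, 2 N, 1 O.
Implicit hydrogens by atom environment:
  5 × C (aromatic): no H
  3 × C: 3 H each → 9
  3 × C: 2 H each → 6
  2 × Br: no H
  1 × C: no H
  1 × I: no H
  1 × N (charge +1): 1 H
  1 × N (aromatic): no H
  1 × O: no H
  Total hydrogens = 16.
Net charge +1.
Molecular formula: C12H16Br2IN2O+

C12H16Br2IN2O+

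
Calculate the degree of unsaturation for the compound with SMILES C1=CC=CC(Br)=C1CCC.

Molecular formula from the SMILES: C9H11Br.
DoU = (2C + 2 + N − H − X)/2 = (2·9 + 2 + 0 − 11 − 1)/2 = 8/2 = 4.
(Structurally: 1 ring(s) + 3 π bond(s) = 4.)

4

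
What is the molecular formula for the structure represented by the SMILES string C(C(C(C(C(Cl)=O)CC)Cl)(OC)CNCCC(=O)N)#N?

C12H19Cl2N3O3

Heavy atoms from the SMILES: 12 C, 2 Cl, 3 N, 3 O.
Implicit hydrogens by atom environment:
  4 × C: 2 H each → 8
  4 × C: no H
  3 × O: no H
  2 × C: 3 H each → 6
  2 × C: 1 H each → 2
  2 × Cl: no H
  1 × N: 2 H
  1 × N: 1 H
  1 × N: no H
  Total hydrogens = 19.
Molecular formula: C12H19Cl2N3O3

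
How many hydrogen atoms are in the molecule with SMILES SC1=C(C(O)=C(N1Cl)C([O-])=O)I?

2

Hydrogens are implicit in SMILES; fill each atom to its normal valence:
  4 × C (aromatic): no H
  1 × C: no H
  1 × Cl: no H
  1 × I: no H
  1 × N (aromatic): no H
  1 × O: 1 H
  1 × O: no H
  1 × O (charge -1): no H
  1 × S: 1 H
  Total hydrogens = 2.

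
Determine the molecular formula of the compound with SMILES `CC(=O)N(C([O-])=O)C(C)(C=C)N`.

C7H11N2O3-

Heavy atoms from the SMILES: 7 C, 2 N, 3 O.
Implicit hydrogens by atom environment:
  3 × C: no H
  2 × C: 3 H each → 6
  2 × O: no H
  1 × C: 2 H
  1 × C: 1 H
  1 × N: 2 H
  1 × N: no H
  1 × O (charge -1): no H
  Total hydrogens = 11.
Net charge -1.
Molecular formula: C7H11N2O3-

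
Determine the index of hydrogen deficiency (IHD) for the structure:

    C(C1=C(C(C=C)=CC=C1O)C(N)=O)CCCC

6

Molecular formula from the SMILES: C14H19NO2.
DoU = (2C + 2 + N − H − X)/2 = (2·14 + 2 + 1 − 19 − 0)/2 = 12/2 = 6.
(Structurally: 1 ring(s) + 5 π bond(s) = 6.)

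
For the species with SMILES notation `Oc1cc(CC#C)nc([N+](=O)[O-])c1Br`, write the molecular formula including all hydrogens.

Heavy atoms from the SMILES: 1 Br, 8 C, 2 N, 3 O.
Implicit hydrogens by atom environment:
  4 × C (aromatic): no H
  1 × Br: no H
  1 × C: 2 H
  1 × C (aromatic): 1 H
  1 × C: 1 H
  1 × C: no H
  1 × N (aromatic): no H
  1 × N (charge +1): no H
  1 × O: 1 H
  1 × O: no H
  1 × O (charge -1): no H
  Total hydrogens = 5.
Molecular formula: C8H5BrN2O3

C8H5BrN2O3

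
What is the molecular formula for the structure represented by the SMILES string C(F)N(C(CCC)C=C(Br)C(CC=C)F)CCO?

C13H22BrF2NO

Heavy atoms from the SMILES: 1 Br, 13 C, 2 F, 1 N, 1 O.
Implicit hydrogens by atom environment:
  7 × C: 2 H each → 14
  4 × C: 1 H each → 4
  2 × F: no H
  1 × Br: no H
  1 × C: 3 H
  1 × C: no H
  1 × N: no H
  1 × O: 1 H
  Total hydrogens = 22.
Molecular formula: C13H22BrF2NO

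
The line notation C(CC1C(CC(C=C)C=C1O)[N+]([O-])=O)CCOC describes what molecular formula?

C13H21NO4

Heavy atoms from the SMILES: 13 C, 1 N, 4 O.
Implicit hydrogens by atom environment:
  6 × C: 2 H each → 12
  5 × C: 1 H each → 5
  2 × O: no H
  1 × C: 3 H
  1 × C: no H
  1 × N (charge +1): no H
  1 × O: 1 H
  1 × O (charge -1): no H
  Total hydrogens = 21.
Molecular formula: C13H21NO4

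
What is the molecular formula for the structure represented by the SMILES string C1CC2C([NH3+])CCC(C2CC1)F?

C10H19FN+

Heavy atoms from the SMILES: 10 C, 1 F, 1 N.
Implicit hydrogens by atom environment:
  6 × C: 2 H each → 12
  4 × C: 1 H each → 4
  1 × F: no H
  1 × N (charge +1): 3 H
  Total hydrogens = 19.
Net charge +1.
Molecular formula: C10H19FN+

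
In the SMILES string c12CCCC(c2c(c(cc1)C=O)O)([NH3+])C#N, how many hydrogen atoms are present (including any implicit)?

13

Hydrogens are implicit in SMILES; fill each atom to its normal valence:
  4 × C (aromatic): no H
  3 × C: 2 H each → 6
  2 × C (aromatic): 1 H each → 2
  2 × C: no H
  1 × C: 1 H
  1 × N (charge +1): 3 H
  1 × N: no H
  1 × O: 1 H
  1 × O: no H
  Total hydrogens = 13.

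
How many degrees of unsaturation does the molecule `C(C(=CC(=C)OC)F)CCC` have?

Molecular formula from the SMILES: C9H15FO.
DoU = (2C + 2 + N − H − X)/2 = (2·9 + 2 + 0 − 15 − 1)/2 = 4/2 = 2.
(Structurally: 0 ring(s) + 2 π bond(s) = 2.)

2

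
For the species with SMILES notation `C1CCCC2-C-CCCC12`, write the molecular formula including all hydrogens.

C10H18

Heavy atoms from the SMILES: 10 C.
Implicit hydrogens by atom environment:
  8 × C: 2 H each → 16
  2 × C: 1 H each → 2
  Total hydrogens = 18.
Molecular formula: C10H18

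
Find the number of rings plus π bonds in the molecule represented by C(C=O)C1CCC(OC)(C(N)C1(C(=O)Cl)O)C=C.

4

Molecular formula from the SMILES: C12H18ClNO4.
DoU = (2C + 2 + N − H − X)/2 = (2·12 + 2 + 1 − 18 − 1)/2 = 8/2 = 4.
(Structurally: 1 ring(s) + 3 π bond(s) = 4.)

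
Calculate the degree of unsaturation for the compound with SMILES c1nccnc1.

Molecular formula from the SMILES: C4H4N2.
DoU = (2C + 2 + N − H − X)/2 = (2·4 + 2 + 2 − 4 − 0)/2 = 8/2 = 4.
(Structurally: 1 ring(s) + 3 π bond(s) = 4.)

4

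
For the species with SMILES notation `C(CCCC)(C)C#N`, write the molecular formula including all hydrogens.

C7H13N

Heavy atoms from the SMILES: 7 C, 1 N.
Implicit hydrogens by atom environment:
  3 × C: 2 H each → 6
  2 × C: 3 H each → 6
  1 × C: 1 H
  1 × C: no H
  1 × N: no H
  Total hydrogens = 13.
Molecular formula: C7H13N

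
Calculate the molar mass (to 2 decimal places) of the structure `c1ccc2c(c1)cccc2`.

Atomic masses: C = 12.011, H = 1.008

Molecular formula: C10H8.
M = 10×12.011 + 8×1.008 = 128.17 g/mol.

128.17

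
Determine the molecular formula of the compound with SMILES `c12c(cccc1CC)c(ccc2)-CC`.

Heavy atoms from the SMILES: 14 C.
Implicit hydrogens by atom environment:
  6 × C (aromatic): 1 H each → 6
  4 × C (aromatic): no H
  2 × C: 3 H each → 6
  2 × C: 2 H each → 4
  Total hydrogens = 16.
Molecular formula: C14H16

C14H16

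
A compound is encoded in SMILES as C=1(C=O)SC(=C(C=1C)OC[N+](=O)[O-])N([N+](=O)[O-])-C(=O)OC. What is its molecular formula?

C9H9N3O8S

Heavy atoms from the SMILES: 9 C, 3 N, 8 O, 1 S.
Implicit hydrogens by atom environment:
  6 × O: no H
  4 × C (aromatic): no H
  2 × C: 3 H each → 6
  2 × N (charge +1): no H
  2 × O (charge -1): no H
  1 × C: 2 H
  1 × C: 1 H
  1 × C: no H
  1 × N: no H
  1 × S (aromatic): no H
  Total hydrogens = 9.
Molecular formula: C9H9N3O8S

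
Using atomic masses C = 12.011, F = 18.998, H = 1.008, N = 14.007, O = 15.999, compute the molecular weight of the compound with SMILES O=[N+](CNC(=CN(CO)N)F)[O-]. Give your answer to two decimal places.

Molecular formula: C4H9FN4O3.
M = 4×12.011 + 1×18.998 + 9×1.008 + 4×14.007 + 3×15.999 = 180.14 g/mol.

180.14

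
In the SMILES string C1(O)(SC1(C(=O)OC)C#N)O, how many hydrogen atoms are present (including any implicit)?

5

Hydrogens are implicit in SMILES; fill each atom to its normal valence:
  4 × C: no H
  2 × O: 1 H each → 2
  2 × O: no H
  1 × C: 3 H
  1 × N: no H
  1 × S: no H
  Total hydrogens = 5.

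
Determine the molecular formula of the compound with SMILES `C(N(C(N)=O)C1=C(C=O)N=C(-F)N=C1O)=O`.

C7H5FN4O4

Heavy atoms from the SMILES: 7 C, 1 F, 4 N, 4 O.
Implicit hydrogens by atom environment:
  4 × C (aromatic): no H
  3 × O: no H
  2 × C: 1 H each → 2
  2 × N (aromatic): no H
  1 × C: no H
  1 × F: no H
  1 × N: 2 H
  1 × N: no H
  1 × O: 1 H
  Total hydrogens = 5.
Molecular formula: C7H5FN4O4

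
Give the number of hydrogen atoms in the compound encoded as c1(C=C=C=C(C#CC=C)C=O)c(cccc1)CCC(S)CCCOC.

24

Hydrogens are implicit in SMILES; fill each atom to its normal valence:
  6 × C: 2 H each → 12
  5 × C: no H
  4 × C: 1 H each → 4
  4 × C (aromatic): 1 H each → 4
  2 × C (aromatic): no H
  2 × O: no H
  1 × C: 3 H
  1 × S: 1 H
  Total hydrogens = 24.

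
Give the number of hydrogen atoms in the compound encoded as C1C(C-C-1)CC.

Hydrogens are implicit in SMILES; fill each atom to its normal valence:
  4 × C: 2 H each → 8
  1 × C: 3 H
  1 × C: 1 H
  Total hydrogens = 12.

12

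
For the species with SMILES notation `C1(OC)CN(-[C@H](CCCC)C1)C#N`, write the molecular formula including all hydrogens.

Heavy atoms from the SMILES: 10 C, 2 N, 1 O.
Implicit hydrogens by atom environment:
  5 × C: 2 H each → 10
  2 × C: 3 H each → 6
  2 × C: 1 H each → 2
  2 × N: no H
  1 × C: no H
  1 × O: no H
  Total hydrogens = 18.
Molecular formula: C10H18N2O

C10H18N2O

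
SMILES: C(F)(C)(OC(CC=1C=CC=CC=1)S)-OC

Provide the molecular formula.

C11H15FO2S

Heavy atoms from the SMILES: 11 C, 1 F, 2 O, 1 S.
Implicit hydrogens by atom environment:
  5 × C (aromatic): 1 H each → 5
  2 × C: 3 H each → 6
  2 × O: no H
  1 × C: 2 H
  1 × C: 1 H
  1 × C: no H
  1 × C (aromatic): no H
  1 × F: no H
  1 × S: 1 H
  Total hydrogens = 15.
Molecular formula: C11H15FO2S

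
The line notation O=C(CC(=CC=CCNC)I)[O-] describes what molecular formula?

C8H11INO2-

Heavy atoms from the SMILES: 8 C, 1 I, 1 N, 2 O.
Implicit hydrogens by atom environment:
  3 × C: 1 H each → 3
  2 × C: 2 H each → 4
  2 × C: no H
  1 × C: 3 H
  1 × I: no H
  1 × N: 1 H
  1 × O: no H
  1 × O (charge -1): no H
  Total hydrogens = 11.
Net charge -1.
Molecular formula: C8H11INO2-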